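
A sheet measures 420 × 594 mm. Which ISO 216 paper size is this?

A2 (420 × 594 mm)

Aspect ratio 594/420 ≈ 1.414 — close to the ISO √2 ≈ 1.414.
In the A-series (A0 area = 1 m²): A2 = 420 × 594 mm.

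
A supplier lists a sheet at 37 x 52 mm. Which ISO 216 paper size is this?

A9 (37 × 52 mm)

Aspect ratio 52/37 ≈ 1.405 — close to the ISO √2 ≈ 1.414.
In the A-series (A0 area = 1 m²): A9 = 37 × 52 mm.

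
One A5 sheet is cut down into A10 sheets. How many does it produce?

A5 = 148 × 210 mm; A10 = 26 × 37 mm.
Each halving step doubles the count; 5 steps from A5 to A10.
2^5 = 32.

32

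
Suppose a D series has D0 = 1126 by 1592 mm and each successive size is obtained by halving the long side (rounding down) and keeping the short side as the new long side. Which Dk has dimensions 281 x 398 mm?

D0: 1126 × 1592 mm
D1: 796 × 1126 mm
D2: 563 × 796 mm
D3: 398 × 563 mm
D4: 281 × 398 mm
D5: 199 × 281 mm
→ matches D4.

D4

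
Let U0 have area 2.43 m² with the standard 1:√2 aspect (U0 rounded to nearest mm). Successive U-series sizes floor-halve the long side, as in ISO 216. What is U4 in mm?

Let U0's short side be w mm. w · w√2 = 2.43 m² = 2,430,000 mm², so w ≈ 1310.8 mm and w√2 ≈ 1853.8 mm → U0 = 1311 × 1854 mm.
U1: ⌊1854/2⌋ × 1311 = 927 × 1311 mm
U2: ⌊1311/2⌋ × 927 = 655 × 927 mm
U3: ⌊927/2⌋ × 655 = 463 × 655 mm
U4: ⌊655/2⌋ × 463 = 327 × 463 mm

327 × 463 mm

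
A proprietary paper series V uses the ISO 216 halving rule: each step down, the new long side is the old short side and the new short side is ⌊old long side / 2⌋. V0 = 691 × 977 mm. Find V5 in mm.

122 × 172 mm

V1: ⌊977/2⌋ × 691 = 488 × 691 mm
V2: ⌊691/2⌋ × 488 = 345 × 488 mm
V3: ⌊488/2⌋ × 345 = 244 × 345 mm
V4: ⌊345/2⌋ × 244 = 172 × 244 mm
V5: ⌊244/2⌋ × 172 = 122 × 172 mm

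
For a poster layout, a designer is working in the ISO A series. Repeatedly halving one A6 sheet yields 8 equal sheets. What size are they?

8 = 2^3, so 3 halving steps.
A6 → A7 → … → A9 after 3 steps.

A9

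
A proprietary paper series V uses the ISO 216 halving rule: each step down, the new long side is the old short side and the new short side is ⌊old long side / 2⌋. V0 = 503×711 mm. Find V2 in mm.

251 × 355 mm

V1: ⌊711/2⌋ × 503 = 355 × 503 mm
V2: ⌊503/2⌋ × 355 = 251 × 355 mm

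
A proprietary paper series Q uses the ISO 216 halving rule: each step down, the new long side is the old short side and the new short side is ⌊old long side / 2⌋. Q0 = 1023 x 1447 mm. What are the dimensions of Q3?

361 × 511 mm

Q1: ⌊1447/2⌋ × 1023 = 723 × 1023 mm
Q2: ⌊1023/2⌋ × 723 = 511 × 723 mm
Q3: ⌊723/2⌋ × 511 = 361 × 511 mm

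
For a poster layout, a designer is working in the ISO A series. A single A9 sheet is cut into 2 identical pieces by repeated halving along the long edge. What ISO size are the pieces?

A10

2 = 2^1, so 1 halving step.
A9 → A10 → … → A10 after 1 step.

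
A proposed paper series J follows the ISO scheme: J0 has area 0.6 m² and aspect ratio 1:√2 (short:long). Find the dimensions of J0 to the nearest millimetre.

651 × 921 mm

Let the short side be w mm. Then w · w√2 = 0.6 m² = 600,000 mm².
w² = 600,000/√2, so w ≈ 651.4 mm; long side = w√2 ≈ 921.2 mm.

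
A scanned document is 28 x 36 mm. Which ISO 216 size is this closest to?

A10 (26 × 37 mm)

Aspect ratio 36/28 ≈ 1.286 (ISO target is √2 ≈ 1.414).
In the A-series (A0 area = 1 m²): A10 = 26 × 37 mm.
Off by 3 mm total — nearest standard size.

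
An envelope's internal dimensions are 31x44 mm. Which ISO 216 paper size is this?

B10 (31 × 44 mm)

Aspect ratio 44/31 ≈ 1.419 — close to the ISO √2 ≈ 1.414.
In the B-series (B0 = 1000 × 1414 mm): B10 = 31 × 44 mm.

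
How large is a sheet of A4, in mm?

A0 = 841 × 1189 mm (A0 has area 1 m², aspect 1:√2).
A1: ⌊1189/2⌋ × 841 = 594 × 841 mm
A2: ⌊841/2⌋ × 594 = 420 × 594 mm
A3: ⌊594/2⌋ × 420 = 297 × 420 mm
A4: ⌊420/2⌋ × 297 = 210 × 297 mm

210 × 297 mm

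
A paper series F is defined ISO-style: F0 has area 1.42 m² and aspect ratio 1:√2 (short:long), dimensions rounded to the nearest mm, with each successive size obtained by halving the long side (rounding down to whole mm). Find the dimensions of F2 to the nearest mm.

Let F0's short side be w mm. w · w√2 = 1.42 m² = 1,420,000 mm², so w ≈ 1002.0 mm and w√2 ≈ 1417.1 mm → F0 = 1002 × 1417 mm.
F1: ⌊1417/2⌋ × 1002 = 708 × 1002 mm
F2: ⌊1002/2⌋ × 708 = 501 × 708 mm

501 × 708 mm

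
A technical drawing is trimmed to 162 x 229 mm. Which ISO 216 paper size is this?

C5 (162 × 229 mm)

Aspect ratio 229/162 ≈ 1.414 — close to the ISO √2 ≈ 1.414.
In the C-series (envelope sizes, between A and B): C5 = 162 × 229 mm.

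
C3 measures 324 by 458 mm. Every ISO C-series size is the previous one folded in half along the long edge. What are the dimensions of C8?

C4: ⌊458/2⌋ × 324 = 229 × 324 mm
C5: ⌊324/2⌋ × 229 = 162 × 229 mm
C6: ⌊229/2⌋ × 162 = 114 × 162 mm
C7: ⌊162/2⌋ × 114 = 81 × 114 mm
C8: ⌊114/2⌋ × 81 = 57 × 81 mm

57 × 81 mm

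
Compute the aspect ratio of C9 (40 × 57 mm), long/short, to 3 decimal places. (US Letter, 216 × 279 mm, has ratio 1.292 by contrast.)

1.425

57 / 40 = 1.425
ISO 216 targets √2 ≈ 1.414; the +0.011 deviation is from mm rounding.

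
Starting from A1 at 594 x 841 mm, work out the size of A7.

A2: ⌊841/2⌋ × 594 = 420 × 594 mm
A3: ⌊594/2⌋ × 420 = 297 × 420 mm
A4: ⌊420/2⌋ × 297 = 210 × 297 mm
A5: ⌊297/2⌋ × 210 = 148 × 210 mm
A6: ⌊210/2⌋ × 148 = 105 × 148 mm
A7: ⌊148/2⌋ × 105 = 74 × 105 mm

74 × 105 mm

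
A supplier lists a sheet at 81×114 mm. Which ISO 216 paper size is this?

Aspect ratio 114/81 ≈ 1.407 — close to the ISO √2 ≈ 1.414.
In the C-series (envelope sizes, between A and B): C7 = 81 × 114 mm.

C7 (81 × 114 mm)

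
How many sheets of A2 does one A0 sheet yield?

4

A0 = 841 × 1189 mm; A2 = 420 × 594 mm.
Each halving step doubles the count; 2 steps from A0 to A2.
2^2 = 4.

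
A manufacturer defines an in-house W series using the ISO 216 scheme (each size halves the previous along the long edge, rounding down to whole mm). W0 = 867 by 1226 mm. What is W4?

216 × 306 mm

W1 = 613 × 867 mm (from W0 by 1 halving).
W2: ⌊867/2⌋ × 613 = 433 × 613 mm
W3: ⌊613/2⌋ × 433 = 306 × 433 mm
W4: ⌊433/2⌋ × 306 = 216 × 306 mm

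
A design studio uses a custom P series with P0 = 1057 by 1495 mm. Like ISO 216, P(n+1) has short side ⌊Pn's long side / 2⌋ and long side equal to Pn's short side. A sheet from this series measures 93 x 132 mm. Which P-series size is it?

P7

P0: 1057 × 1495 mm
P1: 747 × 1057 mm
P2: 528 × 747 mm
P3: 373 × 528 mm
P4: 264 × 373 mm
P5: 186 × 264 mm
P6: 132 × 186 mm
P7: 93 × 132 mm
P8: 66 × 93 mm
→ matches P7.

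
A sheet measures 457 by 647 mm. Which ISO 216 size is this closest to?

C2 (458 × 648 mm)

Aspect ratio 647/457 ≈ 1.416 — close to the ISO √2 ≈ 1.414.
In the C-series (envelope sizes, between A and B): C2 = 458 × 648 mm.
Off by 2 mm total — nearest standard size.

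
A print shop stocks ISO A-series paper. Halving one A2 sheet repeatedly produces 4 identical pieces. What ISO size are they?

A4

4 = 2^2, so 2 halving steps.
A2 → A3 → … → A4 after 2 steps.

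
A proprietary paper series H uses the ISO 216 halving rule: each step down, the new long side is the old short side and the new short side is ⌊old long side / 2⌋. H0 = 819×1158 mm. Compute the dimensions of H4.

204 × 289 mm

H1 = 579 × 819 mm (from H0 by 1 halving).
H2: ⌊819/2⌋ × 579 = 409 × 579 mm
H3: ⌊579/2⌋ × 409 = 289 × 409 mm
H4: ⌊409/2⌋ × 289 = 204 × 289 mm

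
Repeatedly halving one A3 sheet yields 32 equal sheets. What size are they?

32 = 2^5, so 5 halving steps.
A3 → A4 → … → A8 after 5 steps.

A8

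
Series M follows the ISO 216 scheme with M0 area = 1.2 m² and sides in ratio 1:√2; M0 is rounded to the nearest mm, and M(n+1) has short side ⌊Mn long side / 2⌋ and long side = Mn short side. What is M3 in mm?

325 × 460 mm

Let M0's short side be w mm. w · w√2 = 1.2 m² = 1,200,000 mm², so w ≈ 921.2 mm and w√2 ≈ 1302.7 mm → M0 = 921 × 1303 mm.
M1: ⌊1303/2⌋ × 921 = 651 × 921 mm
M2: ⌊921/2⌋ × 651 = 460 × 651 mm
M3: ⌊651/2⌋ × 460 = 325 × 460 mm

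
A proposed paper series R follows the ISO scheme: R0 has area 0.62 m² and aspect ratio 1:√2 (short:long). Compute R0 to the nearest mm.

662 × 936 mm

Let the short side be w mm. Then w · w√2 = 0.62 m² = 620,000 mm².
w² = 620,000/√2, so w ≈ 662.1 mm; long side = w√2 ≈ 936.4 mm.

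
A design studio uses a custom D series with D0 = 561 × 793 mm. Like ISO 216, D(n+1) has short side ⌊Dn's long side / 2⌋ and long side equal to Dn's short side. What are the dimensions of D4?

D1: ⌊793/2⌋ × 561 = 396 × 561 mm
D2: ⌊561/2⌋ × 396 = 280 × 396 mm
D3: ⌊396/2⌋ × 280 = 198 × 280 mm
D4: ⌊280/2⌋ × 198 = 140 × 198 mm

140 × 198 mm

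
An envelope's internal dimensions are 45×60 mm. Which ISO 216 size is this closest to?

B9 (44 × 62 mm)

Aspect ratio 60/45 ≈ 1.333 (ISO target is √2 ≈ 1.414).
In the B-series (B0 = 1000 × 1414 mm): B9 = 44 × 62 mm.
Off by 3 mm total — nearest standard size.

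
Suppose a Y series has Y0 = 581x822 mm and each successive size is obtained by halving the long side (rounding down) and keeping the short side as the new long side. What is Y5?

102 × 145 mm

Y1: ⌊822/2⌋ × 581 = 411 × 581 mm
Y2: ⌊581/2⌋ × 411 = 290 × 411 mm
Y3: ⌊411/2⌋ × 290 = 205 × 290 mm
Y4: ⌊290/2⌋ × 205 = 145 × 205 mm
Y5: ⌊205/2⌋ × 145 = 102 × 145 mm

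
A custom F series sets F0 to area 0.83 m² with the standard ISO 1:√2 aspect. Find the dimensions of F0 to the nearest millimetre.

766 × 1083 mm

Let the short side be w mm. Then w · w√2 = 0.83 m² = 830,000 mm².
w² = 830,000/√2, so w ≈ 766.1 mm; long side = w√2 ≈ 1083.4 mm.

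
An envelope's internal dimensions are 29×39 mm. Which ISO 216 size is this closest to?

C10 (28 × 40 mm)

Aspect ratio 39/29 ≈ 1.345 (ISO target is √2 ≈ 1.414).
In the C-series (envelope sizes, between A and B): C10 = 28 × 40 mm.
Off by 2 mm total — nearest standard size.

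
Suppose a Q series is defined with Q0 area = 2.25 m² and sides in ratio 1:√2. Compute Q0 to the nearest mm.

1261 × 1784 mm

Let the short side be w mm. Then w · w√2 = 2.25 m² = 2,250,000 mm².
w² = 2,250,000/√2, so w ≈ 1261.3 mm; long side = w√2 ≈ 1783.8 mm.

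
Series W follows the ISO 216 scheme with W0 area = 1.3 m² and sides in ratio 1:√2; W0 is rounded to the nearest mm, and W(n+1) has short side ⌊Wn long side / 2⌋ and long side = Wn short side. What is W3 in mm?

339 × 479 mm

Let W0's short side be w mm. w · w√2 = 1.3 m² = 1,300,000 mm², so w ≈ 958.8 mm and w√2 ≈ 1355.9 mm → W0 = 959 × 1356 mm.
W1: ⌊1356/2⌋ × 959 = 678 × 959 mm
W2: ⌊959/2⌋ × 678 = 479 × 678 mm
W3: ⌊678/2⌋ × 479 = 339 × 479 mm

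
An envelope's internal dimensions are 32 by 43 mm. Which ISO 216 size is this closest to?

Aspect ratio 43/32 ≈ 1.344 (ISO target is √2 ≈ 1.414).
In the B-series (B0 = 1000 × 1414 mm): B10 = 31 × 44 mm.
Off by 2 mm total — nearest standard size.

B10 (31 × 44 mm)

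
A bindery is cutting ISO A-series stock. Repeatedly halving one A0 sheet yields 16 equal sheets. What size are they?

A4

16 = 2^4, so 4 halving steps.
A0 → A1 → … → A4 after 4 steps.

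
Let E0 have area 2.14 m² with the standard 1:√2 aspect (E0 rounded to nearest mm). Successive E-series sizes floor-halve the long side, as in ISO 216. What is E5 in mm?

217 × 307 mm

Let E0's short side be w mm. w · w√2 = 2.14 m² = 2,140,000 mm², so w ≈ 1230.1 mm and w√2 ≈ 1739.7 mm → E0 = 1230 × 1740 mm.
E1: ⌊1740/2⌋ × 1230 = 870 × 1230 mm
E2: ⌊1230/2⌋ × 870 = 615 × 870 mm
E3: ⌊870/2⌋ × 615 = 435 × 615 mm
E4: ⌊615/2⌋ × 435 = 307 × 435 mm
E5: ⌊435/2⌋ × 307 = 217 × 307 mm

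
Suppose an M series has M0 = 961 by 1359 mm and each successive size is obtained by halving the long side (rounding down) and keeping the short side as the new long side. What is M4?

M1 = 679 × 961 mm (from M0 by 1 halving).
M2: ⌊961/2⌋ × 679 = 480 × 679 mm
M3: ⌊679/2⌋ × 480 = 339 × 480 mm
M4: ⌊480/2⌋ × 339 = 240 × 339 mm

240 × 339 mm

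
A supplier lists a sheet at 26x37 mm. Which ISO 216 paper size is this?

Aspect ratio 37/26 ≈ 1.423 — close to the ISO √2 ≈ 1.414.
In the A-series (A0 area = 1 m²): A10 = 26 × 37 mm.

A10 (26 × 37 mm)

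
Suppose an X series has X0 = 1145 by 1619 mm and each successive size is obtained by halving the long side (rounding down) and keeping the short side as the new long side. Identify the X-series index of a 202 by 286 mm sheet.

X5

X0: 1145 × 1619 mm
X1: 809 × 1145 mm
X2: 572 × 809 mm
X3: 404 × 572 mm
X4: 286 × 404 mm
X5: 202 × 286 mm
X6: 143 × 202 mm
→ matches X5.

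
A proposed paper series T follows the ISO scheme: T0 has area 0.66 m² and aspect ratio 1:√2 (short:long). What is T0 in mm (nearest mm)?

Let the short side be w mm. Then w · w√2 = 0.66 m² = 660,000 mm².
w² = 660,000/√2, so w ≈ 683.1 mm; long side = w√2 ≈ 966.1 mm.

683 × 966 mm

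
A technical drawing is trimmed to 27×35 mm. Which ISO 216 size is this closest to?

A10 (26 × 37 mm)

Aspect ratio 35/27 ≈ 1.296 (ISO target is √2 ≈ 1.414).
In the A-series (A0 area = 1 m²): A10 = 26 × 37 mm.
Off by 3 mm total — nearest standard size.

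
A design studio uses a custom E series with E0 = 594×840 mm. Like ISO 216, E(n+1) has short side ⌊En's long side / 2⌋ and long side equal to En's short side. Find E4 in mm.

148 × 210 mm

E1: ⌊840/2⌋ × 594 = 420 × 594 mm
E2: ⌊594/2⌋ × 420 = 297 × 420 mm
E3: ⌊420/2⌋ × 297 = 210 × 297 mm
E4: ⌊297/2⌋ × 210 = 148 × 210 mm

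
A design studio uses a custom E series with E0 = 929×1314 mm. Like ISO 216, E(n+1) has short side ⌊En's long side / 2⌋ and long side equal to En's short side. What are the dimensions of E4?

232 × 328 mm

E1 = 657 × 929 mm (from E0 by 1 halving).
E2: ⌊929/2⌋ × 657 = 464 × 657 mm
E3: ⌊657/2⌋ × 464 = 328 × 464 mm
E4: ⌊464/2⌋ × 328 = 232 × 328 mm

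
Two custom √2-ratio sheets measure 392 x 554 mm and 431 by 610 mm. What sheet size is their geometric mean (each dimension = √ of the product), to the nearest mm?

Short side: √(392 · 431) = √168952 ≈ 411.0 → 411 mm
Long side: √(554 · 610) = √337940 ≈ 581.3 → 581 mm

411 × 581 mm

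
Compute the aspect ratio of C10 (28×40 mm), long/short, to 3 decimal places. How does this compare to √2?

1.429

40 / 28 = 1.429
ISO 216 targets √2 ≈ 1.414; the +0.014 deviation is from mm rounding.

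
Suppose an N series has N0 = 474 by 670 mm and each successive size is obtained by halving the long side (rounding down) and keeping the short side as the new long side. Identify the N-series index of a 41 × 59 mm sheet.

N7

N0: 474 × 670 mm
N1: 335 × 474 mm
N2: 237 × 335 mm
N3: 167 × 237 mm
N4: 118 × 167 mm
N5: 83 × 118 mm
N6: 59 × 83 mm
N7: 41 × 59 mm
N8: 29 × 41 mm
→ matches N7.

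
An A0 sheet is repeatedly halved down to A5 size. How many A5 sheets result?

A0 = 841 × 1189 mm; A5 = 148 × 210 mm.
Each halving step doubles the count; 5 steps from A0 to A5.
2^5 = 32.

32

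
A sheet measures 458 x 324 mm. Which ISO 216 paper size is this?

Aspect ratio 458/324 ≈ 1.414 — close to the ISO √2 ≈ 1.414.
In the C-series (envelope sizes, between A and B): C3 = 324 × 458 mm.

C3 (324 × 458 mm)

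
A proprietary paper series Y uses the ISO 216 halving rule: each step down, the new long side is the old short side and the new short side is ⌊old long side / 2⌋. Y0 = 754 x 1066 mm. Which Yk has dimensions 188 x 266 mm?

Y0: 754 × 1066 mm
Y1: 533 × 754 mm
Y2: 377 × 533 mm
Y3: 266 × 377 mm
Y4: 188 × 266 mm
Y5: 133 × 188 mm
→ matches Y4.

Y4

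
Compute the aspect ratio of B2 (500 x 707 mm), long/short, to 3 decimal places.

707 / 500 = 1.414
Matches √2 ≈ 1.414 — the ISO 216 defining ratio.

1.414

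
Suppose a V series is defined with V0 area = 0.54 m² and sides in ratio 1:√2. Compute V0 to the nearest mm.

618 × 874 mm

Let the short side be w mm. Then w · w√2 = 0.54 m² = 540,000 mm².
w² = 540,000/√2, so w ≈ 617.9 mm; long side = w√2 ≈ 873.9 mm.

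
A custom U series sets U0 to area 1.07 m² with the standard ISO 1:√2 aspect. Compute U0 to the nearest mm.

Let the short side be w mm. Then w · w√2 = 1.07 m² = 1,070,000 mm².
w² = 1,070,000/√2, so w ≈ 869.8 mm; long side = w√2 ≈ 1230.1 mm.

870 × 1230 mm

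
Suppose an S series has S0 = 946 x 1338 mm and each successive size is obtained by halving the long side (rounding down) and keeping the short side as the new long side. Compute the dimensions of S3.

S1: ⌊1338/2⌋ × 946 = 669 × 946 mm
S2: ⌊946/2⌋ × 669 = 473 × 669 mm
S3: ⌊669/2⌋ × 473 = 334 × 473 mm

334 × 473 mm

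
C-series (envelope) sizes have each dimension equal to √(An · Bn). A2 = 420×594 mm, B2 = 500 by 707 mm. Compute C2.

458 × 648 mm

Short side: √(420 · 500) = √210000 ≈ 458.3 → 458 mm
Long side: √(594 · 707) = √419958 ≈ 648.0 → 648 mm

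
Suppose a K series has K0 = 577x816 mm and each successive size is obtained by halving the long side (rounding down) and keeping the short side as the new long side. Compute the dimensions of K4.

K1: ⌊816/2⌋ × 577 = 408 × 577 mm
K2: ⌊577/2⌋ × 408 = 288 × 408 mm
K3: ⌊408/2⌋ × 288 = 204 × 288 mm
K4: ⌊288/2⌋ × 204 = 144 × 204 mm

144 × 204 mm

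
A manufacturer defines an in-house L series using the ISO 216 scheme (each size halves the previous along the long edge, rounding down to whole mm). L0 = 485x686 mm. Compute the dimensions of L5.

85 × 121 mm

L1 = 343 × 485 mm (from L0 by 1 halving).
L2: ⌊485/2⌋ × 343 = 242 × 343 mm
L3: ⌊343/2⌋ × 242 = 171 × 242 mm
L4: ⌊242/2⌋ × 171 = 121 × 171 mm
L5: ⌊171/2⌋ × 121 = 85 × 121 mm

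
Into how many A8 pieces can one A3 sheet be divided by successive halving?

A3 = 297 × 420 mm; A8 = 52 × 74 mm.
Each halving step doubles the count; 5 steps from A3 to A8.
2^5 = 32.

32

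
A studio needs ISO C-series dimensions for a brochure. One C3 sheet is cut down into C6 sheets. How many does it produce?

8

Each ISO step halves the sheet: 1 × C3 → 2 × C4 → 4 × C5 → 8 × C6
From C3 to C6 is 3 halving steps: 2^3 = 8.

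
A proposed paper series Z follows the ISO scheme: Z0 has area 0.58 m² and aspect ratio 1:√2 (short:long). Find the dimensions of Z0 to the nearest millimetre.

640 × 906 mm

Let the short side be w mm. Then w · w√2 = 0.58 m² = 580,000 mm².
w² = 580,000/√2, so w ≈ 640.4 mm; long side = w√2 ≈ 905.7 mm.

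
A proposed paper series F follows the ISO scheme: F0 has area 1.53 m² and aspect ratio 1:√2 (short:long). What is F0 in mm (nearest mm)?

Let the short side be w mm. Then w · w√2 = 1.53 m² = 1,530,000 mm².
w² = 1,530,000/√2, so w ≈ 1040.1 mm; long side = w√2 ≈ 1471.0 mm.

1040 × 1471 mm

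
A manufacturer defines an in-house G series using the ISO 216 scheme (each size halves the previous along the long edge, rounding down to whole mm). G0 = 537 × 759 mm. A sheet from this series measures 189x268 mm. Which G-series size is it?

G0: 537 × 759 mm
G1: 379 × 537 mm
G2: 268 × 379 mm
G3: 189 × 268 mm
G4: 134 × 189 mm
→ matches G3.

G3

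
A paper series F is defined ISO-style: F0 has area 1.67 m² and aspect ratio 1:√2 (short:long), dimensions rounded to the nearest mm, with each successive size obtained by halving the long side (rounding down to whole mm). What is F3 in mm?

Let F0's short side be w mm. w · w√2 = 1.67 m² = 1,670,000 mm², so w ≈ 1086.7 mm and w√2 ≈ 1536.8 mm → F0 = 1087 × 1537 mm.
F1: ⌊1537/2⌋ × 1087 = 768 × 1087 mm
F2: ⌊1087/2⌋ × 768 = 543 × 768 mm
F3: ⌊768/2⌋ × 543 = 384 × 543 mm

384 × 543 mm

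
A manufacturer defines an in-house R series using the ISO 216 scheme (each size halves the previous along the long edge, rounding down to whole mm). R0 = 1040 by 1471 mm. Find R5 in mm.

R1: ⌊1471/2⌋ × 1040 = 735 × 1040 mm
R2: ⌊1040/2⌋ × 735 = 520 × 735 mm
R3: ⌊735/2⌋ × 520 = 367 × 520 mm
R4: ⌊520/2⌋ × 367 = 260 × 367 mm
R5: ⌊367/2⌋ × 260 = 183 × 260 mm

183 × 260 mm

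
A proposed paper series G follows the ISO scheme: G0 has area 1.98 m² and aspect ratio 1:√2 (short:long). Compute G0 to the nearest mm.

1183 × 1673 mm

Let the short side be w mm. Then w · w√2 = 1.98 m² = 1,980,000 mm².
w² = 1,980,000/√2, so w ≈ 1183.2 mm; long side = w√2 ≈ 1673.4 mm.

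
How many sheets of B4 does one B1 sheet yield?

B1 = 707 × 1000 mm; B4 = 250 × 353 mm.
Each halving step doubles the count; 3 steps from B1 to B4.
2^3 = 8.

8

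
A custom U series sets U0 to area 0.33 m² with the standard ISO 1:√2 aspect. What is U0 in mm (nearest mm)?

Let the short side be w mm. Then w · w√2 = 0.33 m² = 330,000 mm².
w² = 330,000/√2, so w ≈ 483.1 mm; long side = w√2 ≈ 683.1 mm.

483 × 683 mm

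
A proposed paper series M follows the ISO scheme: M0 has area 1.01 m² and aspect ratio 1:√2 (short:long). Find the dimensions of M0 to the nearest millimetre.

845 × 1195 mm

Let the short side be w mm. Then w · w√2 = 1.01 m² = 1,010,000 mm².
w² = 1,010,000/√2, so w ≈ 845.1 mm; long side = w√2 ≈ 1195.1 mm.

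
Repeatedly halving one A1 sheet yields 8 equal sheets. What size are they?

A4

8 = 2^3, so 3 halving steps.
A1 → A2 → … → A4 after 3 steps.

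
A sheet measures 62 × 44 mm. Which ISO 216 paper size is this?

Aspect ratio 62/44 ≈ 1.409 — close to the ISO √2 ≈ 1.414.
In the B-series (B0 = 1000 × 1414 mm): B9 = 44 × 62 mm.

B9 (44 × 62 mm)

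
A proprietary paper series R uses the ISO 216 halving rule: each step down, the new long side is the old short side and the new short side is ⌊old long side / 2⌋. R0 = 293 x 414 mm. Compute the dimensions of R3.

R1: ⌊414/2⌋ × 293 = 207 × 293 mm
R2: ⌊293/2⌋ × 207 = 146 × 207 mm
R3: ⌊207/2⌋ × 146 = 103 × 146 mm

103 × 146 mm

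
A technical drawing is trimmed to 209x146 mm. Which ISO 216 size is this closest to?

Aspect ratio 209/146 ≈ 1.432 (ISO target is √2 ≈ 1.414).
In the A-series (A0 area = 1 m²): A5 = 148 × 210 mm.
Off by 3 mm total — nearest standard size.

A5 (148 × 210 mm)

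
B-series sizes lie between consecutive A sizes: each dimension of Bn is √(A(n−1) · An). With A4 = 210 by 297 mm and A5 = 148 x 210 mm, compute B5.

176 × 250 mm

Short side: √(210 · 148) = √31080 ≈ 176.3 → 176 mm
Long side: √(297 · 210) = √62370 ≈ 249.7 → 250 mm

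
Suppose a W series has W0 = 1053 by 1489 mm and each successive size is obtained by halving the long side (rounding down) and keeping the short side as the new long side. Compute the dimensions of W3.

372 × 526 mm

W1: ⌊1489/2⌋ × 1053 = 744 × 1053 mm
W2: ⌊1053/2⌋ × 744 = 526 × 744 mm
W3: ⌊744/2⌋ × 526 = 372 × 526 mm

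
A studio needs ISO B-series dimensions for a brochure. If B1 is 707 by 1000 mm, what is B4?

B2: ⌊1000/2⌋ × 707 = 500 × 707 mm
B3: ⌊707/2⌋ × 500 = 353 × 500 mm
B4: ⌊500/2⌋ × 353 = 250 × 353 mm

250 × 353 mm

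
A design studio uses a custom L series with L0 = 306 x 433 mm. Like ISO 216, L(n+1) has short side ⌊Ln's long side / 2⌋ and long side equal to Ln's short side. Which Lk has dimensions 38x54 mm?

L6

L0: 306 × 433 mm
L1: 216 × 306 mm
L2: 153 × 216 mm
L3: 108 × 153 mm
L4: 76 × 108 mm
L5: 54 × 76 mm
L6: 38 × 54 mm
L7: 27 × 38 mm
→ matches L6.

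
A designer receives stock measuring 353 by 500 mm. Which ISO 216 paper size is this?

Aspect ratio 500/353 ≈ 1.416 — close to the ISO √2 ≈ 1.414.
In the B-series (B0 = 1000 × 1414 mm): B3 = 353 × 500 mm.

B3 (353 × 500 mm)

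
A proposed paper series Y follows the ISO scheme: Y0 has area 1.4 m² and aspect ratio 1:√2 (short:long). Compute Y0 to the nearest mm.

995 × 1407 mm

Let the short side be w mm. Then w · w√2 = 1.4 m² = 1,400,000 mm².
w² = 1,400,000/√2, so w ≈ 995.0 mm; long side = w√2 ≈ 1407.1 mm.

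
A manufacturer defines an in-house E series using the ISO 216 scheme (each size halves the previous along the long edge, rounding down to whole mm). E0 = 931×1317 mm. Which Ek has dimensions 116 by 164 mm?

E0: 931 × 1317 mm
E1: 658 × 931 mm
E2: 465 × 658 mm
E3: 329 × 465 mm
E4: 232 × 329 mm
E5: 164 × 232 mm
E6: 116 × 164 mm
E7: 82 × 116 mm
→ matches E6.

E6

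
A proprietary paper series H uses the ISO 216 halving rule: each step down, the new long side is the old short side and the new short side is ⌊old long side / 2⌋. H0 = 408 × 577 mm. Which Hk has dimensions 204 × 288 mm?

H2

H0: 408 × 577 mm
H1: 288 × 408 mm
H2: 204 × 288 mm
H3: 144 × 204 mm
→ matches H2.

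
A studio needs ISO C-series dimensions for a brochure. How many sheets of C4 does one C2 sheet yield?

C2 = 458 × 648 mm; C4 = 229 × 324 mm.
Each halving step doubles the count; 2 steps from C2 to C4.
2^2 = 4.

4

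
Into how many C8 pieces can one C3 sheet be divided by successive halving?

Each ISO step halves the sheet: 1 × C3 → 2 × C4 → 4 × C5 → 8 × C6 → …
From C3 to C8 is 5 halving steps: 2^5 = 32.

32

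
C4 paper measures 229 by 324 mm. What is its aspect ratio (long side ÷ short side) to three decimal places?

1.415

324 / 229 = 1.415
Matches √2 ≈ 1.414 — the ISO 216 defining ratio.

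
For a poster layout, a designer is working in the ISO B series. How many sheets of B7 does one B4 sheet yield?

Each ISO step halves the sheet: 1 × B4 → 2 × B5 → 4 × B6 → 8 × B7
From B4 to B7 is 3 halving steps: 2^3 = 8.

8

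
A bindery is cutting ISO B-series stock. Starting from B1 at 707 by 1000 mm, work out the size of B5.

176 × 250 mm

B2: ⌊1000/2⌋ × 707 = 500 × 707 mm
B3: ⌊707/2⌋ × 500 = 353 × 500 mm
B4: ⌊500/2⌋ × 353 = 250 × 353 mm
B5: ⌊353/2⌋ × 250 = 176 × 250 mm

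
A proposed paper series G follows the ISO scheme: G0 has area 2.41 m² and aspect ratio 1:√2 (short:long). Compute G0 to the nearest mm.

Let the short side be w mm. Then w · w√2 = 2.41 m² = 2,410,000 mm².
w² = 2,410,000/√2, so w ≈ 1305.4 mm; long side = w√2 ≈ 1846.1 mm.

1305 × 1846 mm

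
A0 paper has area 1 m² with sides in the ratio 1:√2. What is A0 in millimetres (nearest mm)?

Let the short side be w mm. Then the long side is w√2 and w · w√2 = 10⁶ mm².
w² = 10⁶/√2, so w = 1000 / 2^(1/4) ≈ 840.9 mm; long side = 1000 · 2^(1/4) ≈ 1189.2 mm.

841 × 1189 mm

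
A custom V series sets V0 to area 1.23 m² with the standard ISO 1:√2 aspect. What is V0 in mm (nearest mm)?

Let the short side be w mm. Then w · w√2 = 1.23 m² = 1,230,000 mm².
w² = 1,230,000/√2, so w ≈ 932.6 mm; long side = w√2 ≈ 1318.9 mm.

933 × 1319 mm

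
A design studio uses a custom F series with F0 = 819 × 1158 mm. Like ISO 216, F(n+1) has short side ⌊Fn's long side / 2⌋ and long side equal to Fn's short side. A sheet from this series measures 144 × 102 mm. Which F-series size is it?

F6

F0: 819 × 1158 mm
F1: 579 × 819 mm
F2: 409 × 579 mm
F3: 289 × 409 mm
F4: 204 × 289 mm
F5: 144 × 204 mm
F6: 102 × 144 mm
F7: 72 × 102 mm
→ matches F6.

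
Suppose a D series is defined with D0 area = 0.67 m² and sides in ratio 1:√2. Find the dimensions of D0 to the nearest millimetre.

688 × 973 mm

Let the short side be w mm. Then w · w√2 = 0.67 m² = 670,000 mm².
w² = 670,000/√2, so w ≈ 688.3 mm; long side = w√2 ≈ 973.4 mm.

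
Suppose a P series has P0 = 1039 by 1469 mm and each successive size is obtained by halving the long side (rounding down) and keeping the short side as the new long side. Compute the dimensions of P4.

259 × 367 mm

P1: ⌊1469/2⌋ × 1039 = 734 × 1039 mm
P2: ⌊1039/2⌋ × 734 = 519 × 734 mm
P3: ⌊734/2⌋ × 519 = 367 × 519 mm
P4: ⌊519/2⌋ × 367 = 259 × 367 mm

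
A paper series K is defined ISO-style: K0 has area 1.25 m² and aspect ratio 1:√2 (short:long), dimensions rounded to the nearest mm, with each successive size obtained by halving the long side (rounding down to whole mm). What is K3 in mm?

Let K0's short side be w mm. w · w√2 = 1.25 m² = 1,250,000 mm², so w ≈ 940.2 mm and w√2 ≈ 1329.6 mm → K0 = 940 × 1330 mm.
K1: ⌊1330/2⌋ × 940 = 665 × 940 mm
K2: ⌊940/2⌋ × 665 = 470 × 665 mm
K3: ⌊665/2⌋ × 470 = 332 × 470 mm

332 × 470 mm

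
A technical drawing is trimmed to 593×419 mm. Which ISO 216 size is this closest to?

A2 (420 × 594 mm)

Aspect ratio 593/419 ≈ 1.415 — close to the ISO √2 ≈ 1.414.
In the A-series (A0 area = 1 m²): A2 = 420 × 594 mm.
Off by 2 mm total — nearest standard size.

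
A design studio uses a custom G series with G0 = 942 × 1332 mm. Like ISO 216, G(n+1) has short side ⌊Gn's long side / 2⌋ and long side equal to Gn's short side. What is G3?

333 × 471 mm

G1: ⌊1332/2⌋ × 942 = 666 × 942 mm
G2: ⌊942/2⌋ × 666 = 471 × 666 mm
G3: ⌊666/2⌋ × 471 = 333 × 471 mm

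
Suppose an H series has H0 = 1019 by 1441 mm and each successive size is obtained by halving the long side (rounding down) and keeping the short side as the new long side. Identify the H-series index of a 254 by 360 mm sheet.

H4

H0: 1019 × 1441 mm
H1: 720 × 1019 mm
H2: 509 × 720 mm
H3: 360 × 509 mm
H4: 254 × 360 mm
H5: 180 × 254 mm
→ matches H4.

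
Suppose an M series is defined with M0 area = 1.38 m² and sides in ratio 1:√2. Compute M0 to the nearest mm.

Let the short side be w mm. Then w · w√2 = 1.38 m² = 1,380,000 mm².
w² = 1,380,000/√2, so w ≈ 987.8 mm; long side = w√2 ≈ 1397.0 mm.

988 × 1397 mm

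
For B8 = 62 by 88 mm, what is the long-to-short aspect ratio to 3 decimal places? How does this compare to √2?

88 / 62 = 1.419
ISO 216 targets √2 ≈ 1.414; the +0.005 deviation is from mm rounding.

1.419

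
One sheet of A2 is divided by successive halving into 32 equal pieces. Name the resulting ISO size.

32 = 2^5, so 5 halving steps.
A2 → A3 → … → A7 after 5 steps.

A7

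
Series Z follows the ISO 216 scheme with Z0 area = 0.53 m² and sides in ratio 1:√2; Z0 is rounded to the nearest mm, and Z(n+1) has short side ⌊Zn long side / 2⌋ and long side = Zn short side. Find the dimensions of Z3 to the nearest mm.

Let Z0's short side be w mm. w · w√2 = 0.53 m² = 530,000 mm², so w ≈ 612.2 mm and w√2 ≈ 865.8 mm → Z0 = 612 × 866 mm.
Z1: ⌊866/2⌋ × 612 = 433 × 612 mm
Z2: ⌊612/2⌋ × 433 = 306 × 433 mm
Z3: ⌊433/2⌋ × 306 = 216 × 306 mm

216 × 306 mm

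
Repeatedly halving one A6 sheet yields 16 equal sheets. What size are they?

16 = 2^4, so 4 halving steps.
A6 → A7 → … → A10 after 4 steps.

A10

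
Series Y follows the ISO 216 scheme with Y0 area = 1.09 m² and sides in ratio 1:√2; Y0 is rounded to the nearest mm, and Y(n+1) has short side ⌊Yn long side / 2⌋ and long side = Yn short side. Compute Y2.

Let Y0's short side be w mm. w · w√2 = 1.09 m² = 1,090,000 mm², so w ≈ 877.9 mm and w√2 ≈ 1241.6 mm → Y0 = 878 × 1242 mm.
Y1: ⌊1242/2⌋ × 878 = 621 × 878 mm
Y2: ⌊878/2⌋ × 621 = 439 × 621 mm

439 × 621 mm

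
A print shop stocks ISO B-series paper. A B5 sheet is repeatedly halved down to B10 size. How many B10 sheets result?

32

B5 = 176 × 250 mm; B10 = 31 × 44 mm.
Each halving step doubles the count; 5 steps from B5 to B10.
2^5 = 32.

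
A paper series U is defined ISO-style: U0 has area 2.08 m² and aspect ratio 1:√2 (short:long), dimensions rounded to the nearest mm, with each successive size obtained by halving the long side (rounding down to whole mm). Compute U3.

428 × 606 mm

Let U0's short side be w mm. w · w√2 = 2.08 m² = 2,080,000 mm², so w ≈ 1212.8 mm and w√2 ≈ 1715.1 mm → U0 = 1213 × 1715 mm.
U1: ⌊1715/2⌋ × 1213 = 857 × 1213 mm
U2: ⌊1213/2⌋ × 857 = 606 × 857 mm
U3: ⌊857/2⌋ × 606 = 428 × 606 mm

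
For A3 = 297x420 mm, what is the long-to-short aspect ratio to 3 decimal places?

1.414

420 / 297 = 1.414
Matches √2 ≈ 1.414 — the ISO 216 defining ratio.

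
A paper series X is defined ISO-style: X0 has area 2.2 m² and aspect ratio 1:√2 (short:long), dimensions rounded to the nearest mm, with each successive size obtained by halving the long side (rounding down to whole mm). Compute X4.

311 × 441 mm

Let X0's short side be w mm. w · w√2 = 2.2 m² = 2,200,000 mm², so w ≈ 1247.3 mm and w√2 ≈ 1763.9 mm → X0 = 1247 × 1764 mm.
X1: ⌊1764/2⌋ × 1247 = 882 × 1247 mm
X2: ⌊1247/2⌋ × 882 = 623 × 882 mm
X3: ⌊882/2⌋ × 623 = 441 × 623 mm
X4: ⌊623/2⌋ × 441 = 311 × 441 mm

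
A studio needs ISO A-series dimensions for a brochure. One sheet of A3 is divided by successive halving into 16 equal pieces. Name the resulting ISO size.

16 = 2^4, so 4 halving steps.
A3 → A4 → … → A7 after 4 steps.

A7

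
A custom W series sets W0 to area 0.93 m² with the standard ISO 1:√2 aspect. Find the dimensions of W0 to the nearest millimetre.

Let the short side be w mm. Then w · w√2 = 0.93 m² = 930,000 mm².
w² = 930,000/√2, so w ≈ 810.9 mm; long side = w√2 ≈ 1146.8 mm.

811 × 1147 mm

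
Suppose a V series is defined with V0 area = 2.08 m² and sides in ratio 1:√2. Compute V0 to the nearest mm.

Let the short side be w mm. Then w · w√2 = 2.08 m² = 2,080,000 mm².
w² = 2,080,000/√2, so w ≈ 1212.8 mm; long side = w√2 ≈ 1715.1 mm.

1213 × 1715 mm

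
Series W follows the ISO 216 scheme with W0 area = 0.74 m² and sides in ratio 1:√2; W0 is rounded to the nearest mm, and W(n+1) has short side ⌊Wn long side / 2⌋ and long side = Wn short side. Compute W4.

Let W0's short side be w mm. w · w√2 = 0.74 m² = 740,000 mm², so w ≈ 723.4 mm and w√2 ≈ 1023.0 mm → W0 = 723 × 1023 mm.
W1: ⌊1023/2⌋ × 723 = 511 × 723 mm
W2: ⌊723/2⌋ × 511 = 361 × 511 mm
W3: ⌊511/2⌋ × 361 = 255 × 361 mm
W4: ⌊361/2⌋ × 255 = 180 × 255 mm

180 × 255 mm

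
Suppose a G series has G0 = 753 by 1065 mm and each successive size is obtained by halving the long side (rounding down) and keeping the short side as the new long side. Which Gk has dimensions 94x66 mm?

G7

G0: 753 × 1065 mm
G1: 532 × 753 mm
G2: 376 × 532 mm
G3: 266 × 376 mm
G4: 188 × 266 mm
G5: 133 × 188 mm
G6: 94 × 133 mm
G7: 66 × 94 mm
G8: 47 × 66 mm
→ matches G7.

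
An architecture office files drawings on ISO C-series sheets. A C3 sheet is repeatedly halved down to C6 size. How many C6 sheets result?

Each ISO step halves the sheet: 1 × C3 → 2 × C4 → 4 × C5 → 8 × C6
From C3 to C6 is 3 halving steps: 2^3 = 8.

8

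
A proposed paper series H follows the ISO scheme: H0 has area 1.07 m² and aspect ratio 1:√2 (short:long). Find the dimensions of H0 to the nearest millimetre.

Let the short side be w mm. Then w · w√2 = 1.07 m² = 1,070,000 mm².
w² = 1,070,000/√2, so w ≈ 869.8 mm; long side = w√2 ≈ 1230.1 mm.

870 × 1230 mm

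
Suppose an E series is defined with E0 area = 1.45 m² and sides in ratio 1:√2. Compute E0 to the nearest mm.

Let the short side be w mm. Then w · w√2 = 1.45 m² = 1,450,000 mm².
w² = 1,450,000/√2, so w ≈ 1012.6 mm; long side = w√2 ≈ 1432.0 mm.

1013 × 1432 mm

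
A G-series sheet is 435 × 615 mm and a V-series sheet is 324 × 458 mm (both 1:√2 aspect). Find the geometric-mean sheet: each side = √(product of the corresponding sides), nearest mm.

Short side: √(435 · 324) = √140940 ≈ 375.4 → 375 mm
Long side: √(615 · 458) = √281670 ≈ 530.7 → 531 mm

375 × 531 mm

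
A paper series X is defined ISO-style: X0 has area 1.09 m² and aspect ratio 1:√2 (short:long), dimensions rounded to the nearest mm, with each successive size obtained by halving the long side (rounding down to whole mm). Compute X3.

Let X0's short side be w mm. w · w√2 = 1.09 m² = 1,090,000 mm², so w ≈ 877.9 mm and w√2 ≈ 1241.6 mm → X0 = 878 × 1242 mm.
X1: ⌊1242/2⌋ × 878 = 621 × 878 mm
X2: ⌊878/2⌋ × 621 = 439 × 621 mm
X3: ⌊621/2⌋ × 439 = 310 × 439 mm

310 × 439 mm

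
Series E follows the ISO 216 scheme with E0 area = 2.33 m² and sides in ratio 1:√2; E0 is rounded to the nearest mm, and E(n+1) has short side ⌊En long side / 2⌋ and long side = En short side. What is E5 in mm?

226 × 321 mm

Let E0's short side be w mm. w · w√2 = 2.33 m² = 2,330,000 mm², so w ≈ 1283.6 mm and w√2 ≈ 1815.2 mm → E0 = 1284 × 1815 mm.
E1: ⌊1815/2⌋ × 1284 = 907 × 1284 mm
E2: ⌊1284/2⌋ × 907 = 642 × 907 mm
E3: ⌊907/2⌋ × 642 = 453 × 642 mm
E4: ⌊642/2⌋ × 453 = 321 × 453 mm
E5: ⌊453/2⌋ × 321 = 226 × 321 mm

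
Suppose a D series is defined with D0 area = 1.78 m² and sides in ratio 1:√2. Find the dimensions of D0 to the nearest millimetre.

Let the short side be w mm. Then w · w√2 = 1.78 m² = 1,780,000 mm².
w² = 1,780,000/√2, so w ≈ 1121.9 mm; long side = w√2 ≈ 1586.6 mm.

1122 × 1587 mm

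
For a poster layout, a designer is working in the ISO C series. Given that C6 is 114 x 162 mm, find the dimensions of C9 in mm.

40 × 57 mm

C7: ⌊162/2⌋ × 114 = 81 × 114 mm
C8: ⌊114/2⌋ × 81 = 57 × 81 mm
C9: ⌊81/2⌋ × 57 = 40 × 57 mm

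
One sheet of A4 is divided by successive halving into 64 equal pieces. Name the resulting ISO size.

A10

64 = 2^6, so 6 halving steps.
A4 → A5 → … → A10 after 6 steps.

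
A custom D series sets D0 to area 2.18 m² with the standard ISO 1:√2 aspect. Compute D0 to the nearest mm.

Let the short side be w mm. Then w · w√2 = 2.18 m² = 2,180,000 mm².
w² = 2,180,000/√2, so w ≈ 1241.6 mm; long side = w√2 ≈ 1755.8 mm.

1242 × 1756 mm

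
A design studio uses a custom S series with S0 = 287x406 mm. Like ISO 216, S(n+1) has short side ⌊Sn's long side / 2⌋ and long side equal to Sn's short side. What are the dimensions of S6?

35 × 50 mm

S1: ⌊406/2⌋ × 287 = 203 × 287 mm
S2: ⌊287/2⌋ × 203 = 143 × 203 mm
S3: ⌊203/2⌋ × 143 = 101 × 143 mm
S4: ⌊143/2⌋ × 101 = 71 × 101 mm
S5: ⌊101/2⌋ × 71 = 50 × 71 mm
S6: ⌊71/2⌋ × 50 = 35 × 50 mm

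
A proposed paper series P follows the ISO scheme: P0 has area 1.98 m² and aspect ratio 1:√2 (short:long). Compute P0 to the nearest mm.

1183 × 1673 mm

Let the short side be w mm. Then w · w√2 = 1.98 m² = 1,980,000 mm².
w² = 1,980,000/√2, so w ≈ 1183.2 mm; long side = w√2 ≈ 1673.4 mm.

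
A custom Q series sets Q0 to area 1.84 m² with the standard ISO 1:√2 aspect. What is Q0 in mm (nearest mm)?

Let the short side be w mm. Then w · w√2 = 1.84 m² = 1,840,000 mm².
w² = 1,840,000/√2, so w ≈ 1140.6 mm; long side = w√2 ≈ 1613.1 mm.

1141 × 1613 mm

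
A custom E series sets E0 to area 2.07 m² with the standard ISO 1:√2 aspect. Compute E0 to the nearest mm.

Let the short side be w mm. Then w · w√2 = 2.07 m² = 2,070,000 mm².
w² = 2,070,000/√2, so w ≈ 1209.8 mm; long side = w√2 ≈ 1711.0 mm.

1210 × 1711 mm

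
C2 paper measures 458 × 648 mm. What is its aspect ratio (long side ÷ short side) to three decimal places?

1.415

648 / 458 = 1.415
Matches √2 ≈ 1.414 — the ISO 216 defining ratio.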